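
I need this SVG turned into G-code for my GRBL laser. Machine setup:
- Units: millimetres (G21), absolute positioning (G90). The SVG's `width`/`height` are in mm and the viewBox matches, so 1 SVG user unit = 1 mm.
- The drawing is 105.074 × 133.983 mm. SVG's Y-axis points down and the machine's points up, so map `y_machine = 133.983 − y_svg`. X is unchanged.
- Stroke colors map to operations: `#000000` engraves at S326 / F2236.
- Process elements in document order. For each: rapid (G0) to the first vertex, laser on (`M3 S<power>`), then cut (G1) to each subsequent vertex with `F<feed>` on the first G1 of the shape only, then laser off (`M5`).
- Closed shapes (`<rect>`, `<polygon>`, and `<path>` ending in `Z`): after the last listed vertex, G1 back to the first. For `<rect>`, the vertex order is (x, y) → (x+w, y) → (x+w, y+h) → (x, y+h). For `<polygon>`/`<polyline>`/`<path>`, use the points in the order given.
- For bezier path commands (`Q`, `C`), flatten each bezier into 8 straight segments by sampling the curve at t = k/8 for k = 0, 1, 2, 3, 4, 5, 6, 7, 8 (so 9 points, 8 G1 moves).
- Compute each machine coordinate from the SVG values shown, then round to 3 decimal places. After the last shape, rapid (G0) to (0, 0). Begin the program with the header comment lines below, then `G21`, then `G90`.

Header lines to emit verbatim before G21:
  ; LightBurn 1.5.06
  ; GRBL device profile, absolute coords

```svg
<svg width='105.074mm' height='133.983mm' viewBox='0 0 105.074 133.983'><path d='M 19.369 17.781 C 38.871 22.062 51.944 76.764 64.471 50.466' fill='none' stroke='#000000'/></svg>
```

Since the viewBox matches the mm dimensions, user units are millimetres directly. The only transform is the Y-flip y_m = 133.983 − y_svg.

Shape 1 is a cubic bezier drawn with `<path>`. Its stroke #000000 means engrave at S326, F2236. After flipping Y the toolpath is (19.369,116.202) → (26.392,112.490) → (32.882,105.591) → (38.907,97.045) → (44.536,88.392) → (49.838,81.173) → (54.881,76.928) → (59.736,77.195) → (64.471,83.517).

; LightBurn 1.5.06
; GRBL device profile, absolute coords
G21
G90
G0 X19.369 Y116.202
M3 S326
G1 X26.392 Y112.490 F2236
G1 X32.882 Y105.591
G1 X38.907 Y97.045
G1 X44.536 Y88.392
G1 X49.838 Y81.173
G1 X54.881 Y76.928
G1 X59.736 Y77.195
G1 X64.471 Y83.517
M5
G0 X0.000 Y0.000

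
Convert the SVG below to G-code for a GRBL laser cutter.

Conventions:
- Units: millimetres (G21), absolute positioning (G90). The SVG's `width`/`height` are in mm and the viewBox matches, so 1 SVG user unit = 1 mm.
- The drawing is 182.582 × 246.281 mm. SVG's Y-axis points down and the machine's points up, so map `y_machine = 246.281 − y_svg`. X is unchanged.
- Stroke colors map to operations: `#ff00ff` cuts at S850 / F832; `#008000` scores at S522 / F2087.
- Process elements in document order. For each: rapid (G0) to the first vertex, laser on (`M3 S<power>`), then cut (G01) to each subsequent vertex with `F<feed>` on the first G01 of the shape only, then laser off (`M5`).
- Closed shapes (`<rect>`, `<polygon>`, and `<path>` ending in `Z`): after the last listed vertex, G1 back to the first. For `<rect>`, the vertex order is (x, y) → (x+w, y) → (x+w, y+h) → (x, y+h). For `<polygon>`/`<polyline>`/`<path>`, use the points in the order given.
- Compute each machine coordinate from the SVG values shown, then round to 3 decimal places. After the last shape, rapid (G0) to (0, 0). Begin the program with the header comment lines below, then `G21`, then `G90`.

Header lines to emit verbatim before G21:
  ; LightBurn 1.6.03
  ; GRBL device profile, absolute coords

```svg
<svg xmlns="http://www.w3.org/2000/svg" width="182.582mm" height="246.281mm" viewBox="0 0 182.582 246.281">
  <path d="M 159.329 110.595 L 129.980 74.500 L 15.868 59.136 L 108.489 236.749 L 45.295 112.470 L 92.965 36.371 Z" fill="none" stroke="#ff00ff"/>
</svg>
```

; LightBurn 1.6.03
; GRBL device profile, absolute coords
G21
G90
G0 X159.329 Y135.686
M3 S850
G01 X129.980 Y171.781 F832
G01 X15.868 Y187.145
G01 X108.489 Y9.532
G01 X45.295 Y133.811
G01 X92.965 Y209.910
G01 X159.329 Y135.686
M5
G0 X0.000 Y0.000

Since the viewBox matches the mm dimensions, user units are millimetres directly. The only transform is the Y-flip y_m = 246.281 − y_svg.

Shape 1 is a closed polygon drawn with `<path>`. Its stroke #ff00ff means cut at S850, F832. After flipping Y the toolpath is (159.329,135.686) → (129.980,171.781) → (15.868,187.145) → (108.489,9.532) → (45.295,133.811) → (92.965,209.910) → (159.329,135.686), returning to the start.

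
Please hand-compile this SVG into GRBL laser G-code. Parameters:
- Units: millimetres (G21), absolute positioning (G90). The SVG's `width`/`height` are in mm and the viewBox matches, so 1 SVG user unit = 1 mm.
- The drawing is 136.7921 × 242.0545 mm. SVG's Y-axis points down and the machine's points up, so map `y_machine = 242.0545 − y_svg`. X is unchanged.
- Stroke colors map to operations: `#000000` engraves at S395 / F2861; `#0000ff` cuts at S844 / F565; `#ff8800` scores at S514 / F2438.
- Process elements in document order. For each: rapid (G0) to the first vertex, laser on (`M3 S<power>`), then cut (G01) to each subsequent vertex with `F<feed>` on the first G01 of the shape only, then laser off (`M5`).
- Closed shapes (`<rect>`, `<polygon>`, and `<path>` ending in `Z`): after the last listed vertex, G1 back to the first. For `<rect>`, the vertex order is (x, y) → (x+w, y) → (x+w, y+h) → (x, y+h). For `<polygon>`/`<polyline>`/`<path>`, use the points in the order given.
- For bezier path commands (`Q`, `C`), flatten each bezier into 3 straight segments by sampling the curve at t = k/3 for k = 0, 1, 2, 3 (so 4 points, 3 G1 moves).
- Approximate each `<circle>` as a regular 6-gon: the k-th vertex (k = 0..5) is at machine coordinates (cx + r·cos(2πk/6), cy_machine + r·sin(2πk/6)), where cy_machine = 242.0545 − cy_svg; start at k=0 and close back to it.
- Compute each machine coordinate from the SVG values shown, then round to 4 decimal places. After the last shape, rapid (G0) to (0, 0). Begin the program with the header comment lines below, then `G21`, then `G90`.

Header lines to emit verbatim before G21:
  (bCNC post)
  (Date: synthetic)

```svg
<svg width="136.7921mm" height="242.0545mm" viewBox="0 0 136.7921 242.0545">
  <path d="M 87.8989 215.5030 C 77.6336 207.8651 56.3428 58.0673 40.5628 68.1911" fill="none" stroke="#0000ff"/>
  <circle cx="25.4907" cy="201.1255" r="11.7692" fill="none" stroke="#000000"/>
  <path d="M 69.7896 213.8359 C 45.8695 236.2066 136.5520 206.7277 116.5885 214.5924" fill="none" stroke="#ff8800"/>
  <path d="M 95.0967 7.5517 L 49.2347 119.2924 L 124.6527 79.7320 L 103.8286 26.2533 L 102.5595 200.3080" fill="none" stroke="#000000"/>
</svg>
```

(bCNC post)
(Date: synthetic)
G21
G90
G0 X87.8989 Y26.5515
M3 S844
G01 X74.5709 Y70.3878 F565
G01 X57.5673 Y141.8682
G01 X40.5628 Y173.8634
M5
G0 X37.2599 Y40.9290
M3 S395
G01 X31.3753 Y51.1214 F2861
G01 X19.6061 Y51.1214
G01 X13.7215 Y40.9290
G01 X19.6061 Y30.7366
G01 X31.3753 Y30.7366
G01 X37.2599 Y40.9290
M5
G0 X69.7896 Y28.2186
M3 S514
G01 X75.7278 Y19.8276 F2438
G01 X108.0125 Y26.1824
G01 X116.5885 Y27.4621
M5
G0 X95.0967 Y234.5028
M3 S395
G01 X49.2347 Y122.7621 F2861
G01 X124.6527 Y162.3225
G01 X103.8286 Y215.8012
G01 X102.5595 Y41.7465
M5
G0 X0.0000 Y0.0000

Since the viewBox matches the mm dimensions, user units are millimetres directly. The only transform is the Y-flip y_m = 242.0545 − y_svg.

Shape 1 is a cubic bezier drawn with `<path>`. Its stroke #0000ff means cut at S844, F565. After flipping Y the toolpath is (87.8989,26.5515) → (74.5709,70.3878) → (57.5673,141.8682) → (40.5628,173.8634).

Shape 2 is a circle drawn with `<circle>`. Its stroke #000000 means engrave at S395, F2861. After flipping Y the toolpath is (37.2599,40.9290) → (31.3753,51.1214) → (19.6061,51.1214) → (13.7215,40.9290) → (19.6061,30.7366) → (31.3753,30.7366) → (37.2599,40.9290), returning to the start.

Shape 3 is a cubic bezier drawn with `<path>`. Its stroke #ff8800 means score at S514, F2438. After flipping Y the toolpath is (69.7896,28.2186) → (75.7278,19.8276) → (108.0125,26.1824) → (116.5885,27.4621).

Shape 4 is a open polyline drawn with `<path>`. Its stroke #000000 means engrave at S395, F2861. After flipping Y the toolpath is (95.0967,234.5028) → (49.2347,122.7621) → (124.6527,162.3225) → (103.8286,215.8012) → (102.5595,41.7465).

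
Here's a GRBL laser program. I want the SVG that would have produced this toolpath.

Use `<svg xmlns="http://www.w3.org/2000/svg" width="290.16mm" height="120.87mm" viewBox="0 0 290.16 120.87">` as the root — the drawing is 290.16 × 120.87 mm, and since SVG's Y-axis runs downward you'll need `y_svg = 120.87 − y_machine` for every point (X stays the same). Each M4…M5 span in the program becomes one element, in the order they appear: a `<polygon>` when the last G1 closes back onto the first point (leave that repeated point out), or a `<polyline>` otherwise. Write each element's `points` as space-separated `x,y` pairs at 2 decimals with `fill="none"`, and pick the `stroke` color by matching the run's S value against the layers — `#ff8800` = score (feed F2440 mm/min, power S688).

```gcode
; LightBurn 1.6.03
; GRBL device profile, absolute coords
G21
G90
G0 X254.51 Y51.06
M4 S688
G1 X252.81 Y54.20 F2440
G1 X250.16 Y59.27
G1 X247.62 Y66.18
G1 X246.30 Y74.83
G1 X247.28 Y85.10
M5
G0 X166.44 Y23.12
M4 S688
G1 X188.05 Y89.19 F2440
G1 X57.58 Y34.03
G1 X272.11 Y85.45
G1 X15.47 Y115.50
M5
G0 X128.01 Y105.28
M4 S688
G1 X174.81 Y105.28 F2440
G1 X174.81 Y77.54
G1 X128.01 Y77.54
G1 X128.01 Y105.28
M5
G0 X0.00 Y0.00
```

Each laser-on run becomes one SVG element. Flip Y back into SVG space with y_svg = 120.87 − y_machine. Every run uses S688, so all elements get stroke `#ff8800` (score).

Run 1: The run is open, so emit a `<polyline>` with points (Y-flipped): 254.51,69.81 252.81,66.67 250.16,61.60 247.62,54.69 246.30,46.04 247.28,35.77.

Run 2: The run is open, so emit a `<polyline>` with points (Y-flipped): 166.44,97.75 188.05,31.68 57.58,86.84 272.11,35.42 15.47,5.37.

Run 3: The run returns to its start, so emit a `<polygon>` with points (Y-flipped): 128.01,15.59 174.81,15.59 174.81,43.33 128.01,43.33.

<svg xmlns="http://www.w3.org/2000/svg" width="290.16mm" height="120.87mm" viewBox="0 0 290.16 120.87">
  <polyline points="254.51,69.81 252.81,66.67 250.16,61.60 247.62,54.69 246.30,46.04 247.28,35.77" fill="none" stroke="#ff8800"/>
  <polyline points="166.44,97.75 188.05,31.68 57.58,86.84 272.11,35.42 15.47,5.37" fill="none" stroke="#ff8800"/>
  <polygon points="128.01,15.59 174.81,15.59 174.81,43.33 128.01,43.33" fill="none" stroke="#ff8800"/>
</svg>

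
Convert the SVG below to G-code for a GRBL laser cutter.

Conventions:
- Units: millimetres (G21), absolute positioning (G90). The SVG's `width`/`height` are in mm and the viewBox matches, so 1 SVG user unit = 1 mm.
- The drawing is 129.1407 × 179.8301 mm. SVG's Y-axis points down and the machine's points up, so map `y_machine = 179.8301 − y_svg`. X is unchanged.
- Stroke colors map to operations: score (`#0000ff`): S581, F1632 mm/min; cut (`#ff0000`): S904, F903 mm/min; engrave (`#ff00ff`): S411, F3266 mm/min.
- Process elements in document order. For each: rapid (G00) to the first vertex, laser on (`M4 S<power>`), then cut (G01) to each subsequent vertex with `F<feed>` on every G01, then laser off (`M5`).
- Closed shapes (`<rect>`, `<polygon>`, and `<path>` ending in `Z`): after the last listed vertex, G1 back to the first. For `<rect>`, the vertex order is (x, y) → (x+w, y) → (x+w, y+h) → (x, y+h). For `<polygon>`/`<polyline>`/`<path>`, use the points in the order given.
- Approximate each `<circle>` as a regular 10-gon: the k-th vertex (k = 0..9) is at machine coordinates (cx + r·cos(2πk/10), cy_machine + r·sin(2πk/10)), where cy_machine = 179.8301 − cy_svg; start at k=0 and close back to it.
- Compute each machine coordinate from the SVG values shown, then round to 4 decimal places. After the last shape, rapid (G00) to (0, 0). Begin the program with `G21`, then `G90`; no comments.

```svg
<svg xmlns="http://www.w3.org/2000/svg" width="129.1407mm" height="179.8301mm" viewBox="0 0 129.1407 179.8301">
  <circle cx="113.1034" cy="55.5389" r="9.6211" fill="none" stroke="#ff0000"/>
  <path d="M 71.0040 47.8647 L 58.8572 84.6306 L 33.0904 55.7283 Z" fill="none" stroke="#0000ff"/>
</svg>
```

viewBox `0 0 129.1407 179.8301` with mm width/height → 1 unit = 1 mm. Flip: y_m = 179.8301 − y_svg.

**Shape 1** — `<circle>` circle, stroke `#ff0000` → cut (S904, F903). Machine vertices: (122.7245,124.2912) → (120.8870,129.9463) → (116.0765,133.4414) → (110.1303,133.4414) → (105.3198,129.9463) → (103.4823,124.2912) → (105.3198,118.6361) → (110.1303,115.1410) → (116.0765,115.1410) → (120.8870,118.6361) → (122.7245,124.2912). Closed: final G1 returns to the first vertex.

**Shape 2** — `<path>` regular polygon, stroke `#0000ff` → score (S581, F1632). Machine vertices: (71.0040,131.9654) → (58.8572,95.1995) → (33.0904,124.1018) → (71.0040,131.9654). Closed: final G1 returns to the first vertex.

G21
G90
G00 X122.7245 Y124.2912
M4 S904
G01 X120.8870 Y129.9463 F903
G01 X116.0765 Y133.4414 F903
G01 X110.1303 Y133.4414 F903
G01 X105.3198 Y129.9463 F903
G01 X103.4823 Y124.2912 F903
G01 X105.3198 Y118.6361 F903
G01 X110.1303 Y115.1410 F903
G01 X116.0765 Y115.1410 F903
G01 X120.8870 Y118.6361 F903
G01 X122.7245 Y124.2912 F903
M5
G00 X71.0040 Y131.9654
M4 S581
G01 X58.8572 Y95.1995 F1632
G01 X33.0904 Y124.1018 F1632
G01 X71.0040 Y131.9654 F1632
M5
G00 X0.0000 Y0.0000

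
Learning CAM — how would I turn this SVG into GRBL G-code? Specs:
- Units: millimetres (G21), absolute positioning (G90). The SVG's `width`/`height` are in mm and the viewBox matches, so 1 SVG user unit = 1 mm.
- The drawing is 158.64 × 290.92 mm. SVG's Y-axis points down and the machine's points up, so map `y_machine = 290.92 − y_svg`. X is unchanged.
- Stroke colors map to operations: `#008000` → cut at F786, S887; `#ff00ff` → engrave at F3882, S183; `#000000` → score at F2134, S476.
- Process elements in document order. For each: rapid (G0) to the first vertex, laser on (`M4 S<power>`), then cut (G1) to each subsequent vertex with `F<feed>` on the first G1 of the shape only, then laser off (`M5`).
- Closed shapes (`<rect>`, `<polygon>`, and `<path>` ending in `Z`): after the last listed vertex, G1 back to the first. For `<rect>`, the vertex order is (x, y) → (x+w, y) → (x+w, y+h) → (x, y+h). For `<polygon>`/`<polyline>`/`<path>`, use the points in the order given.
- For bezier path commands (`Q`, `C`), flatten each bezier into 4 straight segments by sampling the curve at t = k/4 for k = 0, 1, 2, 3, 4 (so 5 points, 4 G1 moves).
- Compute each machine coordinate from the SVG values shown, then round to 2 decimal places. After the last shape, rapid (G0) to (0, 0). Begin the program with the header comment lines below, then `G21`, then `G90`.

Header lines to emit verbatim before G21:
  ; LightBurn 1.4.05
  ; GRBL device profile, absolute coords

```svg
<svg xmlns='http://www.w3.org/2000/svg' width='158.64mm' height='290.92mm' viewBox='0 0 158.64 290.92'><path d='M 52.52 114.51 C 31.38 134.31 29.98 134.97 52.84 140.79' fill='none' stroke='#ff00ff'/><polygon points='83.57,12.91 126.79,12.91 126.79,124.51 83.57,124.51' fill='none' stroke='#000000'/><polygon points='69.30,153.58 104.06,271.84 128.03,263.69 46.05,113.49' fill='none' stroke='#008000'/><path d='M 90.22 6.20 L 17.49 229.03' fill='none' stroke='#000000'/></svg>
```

Since the viewBox matches the mm dimensions, user units are millimetres directly. The only transform is the Y-flip y_m = 290.92 − y_svg.

Shape 1 is a cubic bezier drawn with `<path>`. Its stroke #ff00ff means engrave at S183, F3882. After flipping Y the toolpath is (52.52,176.41) → (40.44,164.77) → (36.18,158.03) → (40.17,153.91) → (52.84,150.13).

Shape 2 is a rectangle drawn with `<polygon>`. Its stroke #000000 means score at S476, F2134. After flipping Y the toolpath is (83.57,278.01) → (126.79,278.01) → (126.79,166.41) → (83.57,166.41) → (83.57,278.01), returning to the start.

Shape 3 is a closed polygon drawn with `<polygon>`. Its stroke #008000 means cut at S887, F786. After flipping Y the toolpath is (69.30,137.34) → (104.06,19.08) → (128.03,27.23) → (46.05,177.43) → (69.30,137.34), returning to the start.

Shape 4 is a line segment drawn with `<path>`. Its stroke #000000 means score at S476, F2134. After flipping Y the toolpath is (90.22,284.72) → (17.49,61.89).

; LightBurn 1.4.05
; GRBL device profile, absolute coords
G21
G90
G0 X52.52 Y176.41
M4 S183
G1 X40.44 Y164.77 F3882
G1 X36.18 Y158.03
G1 X40.17 Y153.91
G1 X52.84 Y150.13
M5
G0 X83.57 Y278.01
M4 S476
G1 X126.79 Y278.01 F2134
G1 X126.79 Y166.41
G1 X83.57 Y166.41
G1 X83.57 Y278.01
M5
G0 X69.30 Y137.34
M4 S887
G1 X104.06 Y19.08 F786
G1 X128.03 Y27.23
G1 X46.05 Y177.43
G1 X69.30 Y137.34
M5
G0 X90.22 Y284.72
M4 S476
G1 X17.49 Y61.89 F2134
M5
G0 X0.00 Y0.00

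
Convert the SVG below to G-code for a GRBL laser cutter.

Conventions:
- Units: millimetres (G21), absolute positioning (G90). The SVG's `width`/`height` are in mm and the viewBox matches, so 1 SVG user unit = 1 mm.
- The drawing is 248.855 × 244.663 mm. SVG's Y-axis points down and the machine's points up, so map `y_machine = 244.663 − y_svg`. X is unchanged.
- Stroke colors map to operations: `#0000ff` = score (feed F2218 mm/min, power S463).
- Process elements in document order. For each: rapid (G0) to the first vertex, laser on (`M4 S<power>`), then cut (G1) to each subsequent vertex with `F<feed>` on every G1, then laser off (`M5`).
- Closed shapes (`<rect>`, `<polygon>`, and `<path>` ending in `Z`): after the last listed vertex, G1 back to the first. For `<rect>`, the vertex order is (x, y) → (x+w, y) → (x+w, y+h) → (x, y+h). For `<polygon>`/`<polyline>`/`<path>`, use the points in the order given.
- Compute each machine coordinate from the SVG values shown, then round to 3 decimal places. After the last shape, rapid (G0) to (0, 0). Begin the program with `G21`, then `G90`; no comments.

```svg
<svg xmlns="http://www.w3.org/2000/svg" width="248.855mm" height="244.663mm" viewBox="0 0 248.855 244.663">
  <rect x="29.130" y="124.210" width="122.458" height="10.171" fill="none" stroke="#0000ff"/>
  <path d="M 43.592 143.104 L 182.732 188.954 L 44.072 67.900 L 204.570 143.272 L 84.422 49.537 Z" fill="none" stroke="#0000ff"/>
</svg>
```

G21
G90
G0 X29.130 Y120.453
M4 S463
G1 X151.588 Y120.453 F2218
G1 X151.588 Y110.282 F2218
G1 X29.130 Y110.282 F2218
G1 X29.130 Y120.453 F2218
M5
G0 X43.592 Y101.559
M4 S463
G1 X182.732 Y55.709 F2218
G1 X44.072 Y176.763 F2218
G1 X204.570 Y101.391 F2218
G1 X84.422 Y195.126 F2218
G1 X43.592 Y101.559 F2218
M5
G0 X0.000 Y0.000

viewBox `0 0 248.855 244.663` with mm width/height → 1 unit = 1 mm. Flip: y_m = 244.663 − y_svg.

**Shape 1** — `<rect>` rectangle, stroke `#0000ff` → score (S463, F2218). Machine vertices: (29.130,120.453) → (151.588,120.453) → (151.588,110.282) → (29.130,110.282) → (29.130,120.453). Closed: final G1 returns to the first vertex.

**Shape 2** — `<path>` closed polygon, stroke `#0000ff` → score (S463, F2218). Machine vertices: (43.592,101.559) → (182.732,55.709) → (44.072,176.763) → (204.570,101.391) → (84.422,195.126) → (43.592,101.559). Closed: final G1 returns to the first vertex.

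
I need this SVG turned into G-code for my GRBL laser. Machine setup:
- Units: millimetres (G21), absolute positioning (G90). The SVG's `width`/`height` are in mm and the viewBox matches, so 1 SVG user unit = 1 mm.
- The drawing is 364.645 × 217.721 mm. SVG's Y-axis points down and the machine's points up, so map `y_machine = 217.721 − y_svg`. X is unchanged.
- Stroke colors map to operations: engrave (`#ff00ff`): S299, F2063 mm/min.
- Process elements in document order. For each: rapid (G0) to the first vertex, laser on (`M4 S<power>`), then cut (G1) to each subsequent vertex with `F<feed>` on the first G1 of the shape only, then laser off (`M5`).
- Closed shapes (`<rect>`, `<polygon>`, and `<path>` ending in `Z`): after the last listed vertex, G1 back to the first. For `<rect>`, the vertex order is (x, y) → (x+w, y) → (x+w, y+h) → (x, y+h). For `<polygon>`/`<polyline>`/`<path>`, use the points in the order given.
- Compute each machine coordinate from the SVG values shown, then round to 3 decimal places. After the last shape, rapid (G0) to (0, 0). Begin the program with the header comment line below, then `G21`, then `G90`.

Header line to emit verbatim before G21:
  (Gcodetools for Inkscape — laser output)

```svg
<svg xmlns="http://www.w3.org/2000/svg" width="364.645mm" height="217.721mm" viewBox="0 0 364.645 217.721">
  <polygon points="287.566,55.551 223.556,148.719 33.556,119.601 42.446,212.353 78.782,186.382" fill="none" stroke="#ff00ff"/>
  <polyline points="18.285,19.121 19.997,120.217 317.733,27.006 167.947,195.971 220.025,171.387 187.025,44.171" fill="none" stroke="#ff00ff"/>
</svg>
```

(Gcodetools for Inkscape — laser output)
G21
G90
G0 X287.566 Y162.170
M4 S299
G1 X223.556 Y69.002 F2063
G1 X33.556 Y98.120
G1 X42.446 Y5.368
G1 X78.782 Y31.339
G1 X287.566 Y162.170
M5
G0 X18.285 Y198.600
M4 S299
G1 X19.997 Y97.504 F2063
G1 X317.733 Y190.715
G1 X167.947 Y21.750
G1 X220.025 Y46.334
G1 X187.025 Y173.550
M5
G0 X0.000 Y0.000

1 u = 1 mm; y_m = 217.721 − y.

[1] `<polygon>` closed polygon, #ff00ff→engrave S299 F2063: (287.566,162.170) → (223.556,69.002) → (33.556,98.120) → (42.446,5.368) → (78.782,31.339) → (287.566,162.170) (closed)

[2] `<polyline>` open polyline, #ff00ff→engrave S299 F2063: (18.285,198.600) → (19.997,97.504) → (317.733,190.715) → (167.947,21.750) → (220.025,46.334) → (187.025,173.550)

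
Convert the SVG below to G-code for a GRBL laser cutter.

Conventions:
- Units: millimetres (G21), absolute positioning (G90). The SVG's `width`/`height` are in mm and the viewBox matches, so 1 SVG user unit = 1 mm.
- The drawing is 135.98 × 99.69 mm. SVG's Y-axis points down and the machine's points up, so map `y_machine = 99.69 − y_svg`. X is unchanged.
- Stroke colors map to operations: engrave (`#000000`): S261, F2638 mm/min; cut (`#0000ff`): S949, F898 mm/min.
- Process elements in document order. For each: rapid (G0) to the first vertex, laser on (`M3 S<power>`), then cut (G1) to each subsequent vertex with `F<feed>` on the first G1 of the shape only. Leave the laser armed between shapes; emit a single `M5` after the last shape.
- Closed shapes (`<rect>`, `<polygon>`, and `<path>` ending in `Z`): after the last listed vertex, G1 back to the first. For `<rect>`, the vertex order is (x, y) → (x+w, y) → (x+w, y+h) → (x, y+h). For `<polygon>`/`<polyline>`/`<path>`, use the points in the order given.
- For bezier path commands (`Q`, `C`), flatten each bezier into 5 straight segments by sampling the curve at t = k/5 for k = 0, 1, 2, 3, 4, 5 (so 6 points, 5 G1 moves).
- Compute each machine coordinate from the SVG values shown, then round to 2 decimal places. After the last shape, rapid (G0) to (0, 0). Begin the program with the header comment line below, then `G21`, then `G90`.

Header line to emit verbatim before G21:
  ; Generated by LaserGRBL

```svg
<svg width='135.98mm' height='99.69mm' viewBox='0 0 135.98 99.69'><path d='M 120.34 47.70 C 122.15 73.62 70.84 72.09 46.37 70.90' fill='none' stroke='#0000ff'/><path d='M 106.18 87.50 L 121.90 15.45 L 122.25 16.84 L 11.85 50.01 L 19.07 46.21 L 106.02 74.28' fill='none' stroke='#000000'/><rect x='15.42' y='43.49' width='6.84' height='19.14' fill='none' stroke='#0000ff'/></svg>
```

; Generated by LaserGRBL
G21
G90
G0 X120.34 Y51.99
M3 S949
G1 X115.69 Y39.51 F898
G1 X102.13 Y32.28
G1 X83.50 Y28.98
G1 X63.63 Y28.26
G1 X46.37 Y28.79
G0 X106.18 Y12.19
M3 S261
G1 X121.90 Y84.24 F2638
G1 X122.25 Y82.85
G1 X11.85 Y49.68
G1 X19.07 Y53.48
G1 X106.02 Y25.41
G0 X15.42 Y56.20
M3 S949
G1 X22.26 Y56.20 F898
G1 X22.26 Y37.06
G1 X15.42 Y37.06
G1 X15.42 Y56.20
M5
G0 X0.00 Y0.00

viewBox `0 0 135.98 99.69` with mm width/height → 1 unit = 1 mm. Flip: y_m = 99.69 − y_svg.

**Shape 1** — `<path>` cubic bezier, stroke `#0000ff` → cut (S949, F898). Control points (SVG): P0=(120.34,47.70), P1=(122.15,73.62), P2=(70.84,72.09), P3=(46.37,70.90); sampled at t=k/5. Machine vertices: (120.34,51.99) → (115.69,39.51) → (102.13,32.28) → (83.50,28.98) → (63.63,28.26) → (46.37,28.79). Open path.

**Shape 2** — `<path>` open polyline, stroke `#000000` → engrave (S261, F2638). Machine vertices: (106.18,12.19) → (121.90,84.24) → (122.25,82.85) → (11.85,49.68) → (19.07,53.48) → (106.02,25.41). Open path.

**Shape 3** — `<rect>` rectangle, stroke `#0000ff` → cut (S949, F898). Machine vertices: (15.42,56.20) → (22.26,56.20) → (22.26,37.06) → (15.42,37.06) → (15.42,56.20). Closed: final G1 returns to the first vertex.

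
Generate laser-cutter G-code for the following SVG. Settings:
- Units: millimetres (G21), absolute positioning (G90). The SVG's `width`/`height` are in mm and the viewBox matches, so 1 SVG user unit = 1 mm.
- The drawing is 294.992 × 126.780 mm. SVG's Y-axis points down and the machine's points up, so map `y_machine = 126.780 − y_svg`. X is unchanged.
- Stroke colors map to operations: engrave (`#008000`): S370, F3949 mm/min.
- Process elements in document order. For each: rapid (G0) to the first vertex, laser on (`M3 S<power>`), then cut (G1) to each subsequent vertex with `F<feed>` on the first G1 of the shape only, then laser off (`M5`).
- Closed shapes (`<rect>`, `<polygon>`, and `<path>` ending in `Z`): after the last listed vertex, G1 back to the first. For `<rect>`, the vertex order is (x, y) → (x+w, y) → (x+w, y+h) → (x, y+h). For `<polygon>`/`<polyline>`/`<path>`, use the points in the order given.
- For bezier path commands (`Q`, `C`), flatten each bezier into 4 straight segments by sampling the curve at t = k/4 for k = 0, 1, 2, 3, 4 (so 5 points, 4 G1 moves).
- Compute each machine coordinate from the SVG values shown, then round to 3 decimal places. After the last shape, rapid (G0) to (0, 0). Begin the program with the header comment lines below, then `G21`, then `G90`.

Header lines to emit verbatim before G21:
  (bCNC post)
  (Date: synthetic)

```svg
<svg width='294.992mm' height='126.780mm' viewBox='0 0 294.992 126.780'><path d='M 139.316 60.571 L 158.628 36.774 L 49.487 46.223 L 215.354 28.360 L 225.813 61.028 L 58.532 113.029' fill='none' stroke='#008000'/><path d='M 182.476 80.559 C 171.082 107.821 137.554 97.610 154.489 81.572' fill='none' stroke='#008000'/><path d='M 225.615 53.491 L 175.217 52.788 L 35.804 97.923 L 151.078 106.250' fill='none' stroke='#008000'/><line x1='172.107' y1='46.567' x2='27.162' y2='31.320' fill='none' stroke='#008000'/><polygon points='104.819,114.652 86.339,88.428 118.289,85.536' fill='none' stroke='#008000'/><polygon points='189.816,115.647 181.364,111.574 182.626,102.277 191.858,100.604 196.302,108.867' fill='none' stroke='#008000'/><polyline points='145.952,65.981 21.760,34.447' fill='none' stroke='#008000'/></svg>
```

(bCNC post)
(Date: synthetic)
G21
G90
G0 X139.316 Y66.209
M3 S370
G1 X158.628 Y90.006 F3949
G1 X49.487 Y80.557
G1 X215.354 Y98.420
G1 X225.813 Y65.752
G1 X58.532 Y13.751
M5
G0 X182.476 Y46.221
M3 S370
G1 X170.915 Y32.306 F3949
G1 X157.859 Y29.477
G1 X150.115 Y34.767
G1 X154.489 Y45.208
M5
G0 X225.615 Y73.289
M3 S370
G1 X175.217 Y73.992 F3949
G1 X35.804 Y28.857
G1 X151.078 Y20.530
M5
G0 X172.107 Y80.213
M3 S370
G1 X27.162 Y95.460 F3949
M5
G0 X104.819 Y12.128
M3 S370
G1 X86.339 Y38.352 F3949
G1 X118.289 Y41.244
G1 X104.819 Y12.128
M5
G0 X189.816 Y11.133
M3 S370
G1 X181.364 Y15.206 F3949
G1 X182.626 Y24.503
G1 X191.858 Y26.176
G1 X196.302 Y17.913
G1 X189.816 Y11.133
M5
G0 X145.952 Y60.799
M3 S370
G1 X21.760 Y92.333 F3949
M5
G0 X0.000 Y0.000

Since the viewBox matches the mm dimensions, user units are millimetres directly. The only transform is the Y-flip y_m = 126.780 − y_svg.

Shape 1 is a open polyline drawn with `<path>`. Its stroke #008000 means engrave at S370, F3949. After flipping Y the toolpath is (139.316,66.209) → (158.628,90.006) → (49.487,80.557) → (215.354,98.420) → (225.813,65.752) → (58.532,13.751).

Shape 2 is a cubic bezier drawn with `<path>`. Its stroke #008000 means engrave at S370, F3949. After flipping Y the toolpath is (182.476,46.221) → (170.915,32.306) → (157.859,29.477) → (150.115,34.767) → (154.489,45.208).

Shape 3 is a open polyline drawn with `<path>`. Its stroke #008000 means engrave at S370, F3949. After flipping Y the toolpath is (225.615,73.289) → (175.217,73.992) → (35.804,28.857) → (151.078,20.530).

Shape 4 is a line segment drawn with `<line>`. Its stroke #008000 means engrave at S370, F3949. After flipping Y the toolpath is (172.107,80.213) → (27.162,95.460).

Shape 5 is a regular polygon drawn with `<polygon>`. Its stroke #008000 means engrave at S370, F3949. After flipping Y the toolpath is (104.819,12.128) → (86.339,38.352) → (118.289,41.244) → (104.819,12.128), returning to the start.

Shape 6 is a regular polygon drawn with `<polygon>`. Its stroke #008000 means engrave at S370, F3949. After flipping Y the toolpath is (189.816,11.133) → (181.364,15.206) → (182.626,24.503) → (191.858,26.176) → (196.302,17.913) → (189.816,11.133), returning to the start.

Shape 7 is a line segment drawn with `<polyline>`. Its stroke #008000 means engrave at S370, F3949. After flipping Y the toolpath is (145.952,60.799) → (21.760,92.333).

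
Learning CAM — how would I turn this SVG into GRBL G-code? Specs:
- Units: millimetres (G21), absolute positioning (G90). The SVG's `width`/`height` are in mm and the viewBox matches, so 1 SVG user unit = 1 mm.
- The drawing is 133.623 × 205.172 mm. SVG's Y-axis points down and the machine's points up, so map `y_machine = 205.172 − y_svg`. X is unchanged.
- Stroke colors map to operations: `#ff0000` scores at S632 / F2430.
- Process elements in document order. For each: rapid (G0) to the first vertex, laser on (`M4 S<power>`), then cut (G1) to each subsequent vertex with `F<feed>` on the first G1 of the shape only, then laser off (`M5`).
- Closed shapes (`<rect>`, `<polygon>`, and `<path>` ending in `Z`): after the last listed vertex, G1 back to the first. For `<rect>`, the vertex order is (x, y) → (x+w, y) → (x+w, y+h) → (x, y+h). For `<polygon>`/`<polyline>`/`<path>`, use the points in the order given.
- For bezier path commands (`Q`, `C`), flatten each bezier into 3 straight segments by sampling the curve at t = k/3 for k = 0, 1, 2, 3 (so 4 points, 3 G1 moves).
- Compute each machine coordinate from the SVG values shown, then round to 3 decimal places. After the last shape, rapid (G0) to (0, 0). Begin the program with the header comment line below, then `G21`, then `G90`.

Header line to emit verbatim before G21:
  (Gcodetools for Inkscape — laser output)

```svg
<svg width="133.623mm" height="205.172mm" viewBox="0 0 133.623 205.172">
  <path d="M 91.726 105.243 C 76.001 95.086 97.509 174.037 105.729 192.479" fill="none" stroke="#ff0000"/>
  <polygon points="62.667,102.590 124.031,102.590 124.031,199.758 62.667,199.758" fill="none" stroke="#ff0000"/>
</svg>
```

(Gcodetools for Inkscape — laser output)
G21
G90
G0 X91.726 Y99.929
M4 S632
G1 X86.541 Y85.925 F2430
G1 X94.951 Y45.763
G1 X105.729 Y12.693
M5
G0 X62.667 Y102.582
M4 S632
G1 X124.031 Y102.582 F2430
G1 X124.031 Y5.414
G1 X62.667 Y5.414
G1 X62.667 Y102.582
M5
G0 X0.000 Y0.000

Since the viewBox matches the mm dimensions, user units are millimetres directly. The only transform is the Y-flip y_m = 205.172 − y_svg.

Shape 1 is a cubic bezier drawn with `<path>`. Its stroke #ff0000 means score at S632, F2430. After flipping Y the toolpath is (91.726,99.929) → (86.541,85.925) → (94.951,45.763) → (105.729,12.693).

Shape 2 is a rectangle drawn with `<polygon>`. Its stroke #ff0000 means score at S632, F2430. After flipping Y the toolpath is (62.667,102.582) → (124.031,102.582) → (124.031,5.414) → (62.667,5.414) → (62.667,102.582), returning to the start.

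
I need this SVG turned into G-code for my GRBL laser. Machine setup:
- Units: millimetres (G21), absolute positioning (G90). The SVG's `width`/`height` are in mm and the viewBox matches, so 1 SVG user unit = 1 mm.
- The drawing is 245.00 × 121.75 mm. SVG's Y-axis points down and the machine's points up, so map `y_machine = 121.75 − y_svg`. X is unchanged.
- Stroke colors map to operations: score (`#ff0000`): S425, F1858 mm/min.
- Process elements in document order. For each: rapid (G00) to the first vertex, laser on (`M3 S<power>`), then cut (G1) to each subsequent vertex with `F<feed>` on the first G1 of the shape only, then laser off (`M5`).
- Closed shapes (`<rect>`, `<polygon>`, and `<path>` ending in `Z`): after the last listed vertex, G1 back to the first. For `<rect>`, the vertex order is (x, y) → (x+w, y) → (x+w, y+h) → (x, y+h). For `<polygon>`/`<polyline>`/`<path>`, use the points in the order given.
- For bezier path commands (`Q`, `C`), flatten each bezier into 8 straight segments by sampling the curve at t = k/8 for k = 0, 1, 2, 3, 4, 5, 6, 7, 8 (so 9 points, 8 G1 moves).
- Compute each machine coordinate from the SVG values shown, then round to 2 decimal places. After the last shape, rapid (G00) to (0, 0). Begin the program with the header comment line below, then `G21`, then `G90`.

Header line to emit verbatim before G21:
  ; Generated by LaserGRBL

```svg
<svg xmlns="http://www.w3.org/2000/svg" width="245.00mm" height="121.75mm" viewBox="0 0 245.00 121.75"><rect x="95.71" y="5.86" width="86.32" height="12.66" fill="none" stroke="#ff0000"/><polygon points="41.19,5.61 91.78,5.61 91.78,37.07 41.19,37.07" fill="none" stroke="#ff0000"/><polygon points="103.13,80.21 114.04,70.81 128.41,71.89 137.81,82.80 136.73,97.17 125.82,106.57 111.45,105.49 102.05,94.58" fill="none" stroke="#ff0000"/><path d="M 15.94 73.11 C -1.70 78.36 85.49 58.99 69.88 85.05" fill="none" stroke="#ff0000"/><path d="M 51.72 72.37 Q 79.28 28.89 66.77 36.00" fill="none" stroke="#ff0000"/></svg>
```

viewBox `0 0 245.00 121.75` with mm width/height → 1 unit = 1 mm. Flip: y_m = 121.75 − y_svg.

**Shape 1** — `<rect>` rectangle, stroke `#ff0000` → score (S425, F1858). Machine vertices: (95.71,115.89) → (182.03,115.89) → (182.03,103.23) → (95.71,103.23) → (95.71,115.89). Closed: final G1 returns to the first vertex.

**Shape 2** — `<polygon>` rectangle, stroke `#ff0000` → score (S425, F1858). Machine vertices: (41.19,116.14) → (91.78,116.14) → (91.78,84.68) → (41.19,84.68) → (41.19,116.14). Closed: final G1 returns to the first vertex.

**Shape 3** — `<polygon>` regular polygon, stroke `#ff0000` → score (S425, F1858). Machine vertices: (103.13,41.54) → (114.04,50.94) → (128.41,49.86) → (137.81,38.95) → (136.73,24.58) → (125.82,15.18) → (111.45,16.26) → (102.05,27.17) → (103.13,41.54). Closed: final G1 returns to the first vertex.

**Shape 4** — `<path>` cubic bezier, stroke `#ff0000` → score (S425, F1858). Control points (SVG): P0=(15.94,73.11), P1=(-1.70,78.36), P2=(85.49,58.99), P3=(69.88,85.05); sampled at t=k/8. Machine vertices: (15.94,48.64) → (13.83,47.69) → (19.12,48.22) → (29.37,49.43) → (42.15,50.47) → (55.02,50.55) → (65.56,48.82) → (71.32,44.48) → (69.88,36.70). Open path.

**Shape 5** — `<path>` quadratic bezier, stroke `#ff0000` → score (S425, F1858). Control points (SVG): P0=(51.72,72.37), P1=(79.28,28.89), P2=(66.77,36.00); sampled at t=k/8. Machine vertices: (51.72,49.38) → (57.98,59.46) → (63.00,67.96) → (66.76,74.88) → (69.26,80.21) → (70.52,83.97) → (70.52,86.14) → (69.27,86.74) → (66.77,85.75). Open path.

; Generated by LaserGRBL
G21
G90
G00 X95.71 Y115.89
M3 S425
G1 X182.03 Y115.89 F1858
G1 X182.03 Y103.23
G1 X95.71 Y103.23
G1 X95.71 Y115.89
M5
G00 X41.19 Y116.14
M3 S425
G1 X91.78 Y116.14 F1858
G1 X91.78 Y84.68
G1 X41.19 Y84.68
G1 X41.19 Y116.14
M5
G00 X103.13 Y41.54
M3 S425
G1 X114.04 Y50.94 F1858
G1 X128.41 Y49.86
G1 X137.81 Y38.95
G1 X136.73 Y24.58
G1 X125.82 Y15.18
G1 X111.45 Y16.26
G1 X102.05 Y27.17
G1 X103.13 Y41.54
M5
G00 X15.94 Y48.64
M3 S425
G1 X13.83 Y47.69 F1858
G1 X19.12 Y48.22
G1 X29.37 Y49.43
G1 X42.15 Y50.47
G1 X55.02 Y50.55
G1 X65.56 Y48.82
G1 X71.32 Y44.48
G1 X69.88 Y36.70
M5
G00 X51.72 Y49.38
M3 S425
G1 X57.98 Y59.46 F1858
G1 X63.00 Y67.96
G1 X66.76 Y74.88
G1 X69.26 Y80.21
G1 X70.52 Y83.97
G1 X70.52 Y86.14
G1 X69.27 Y86.74
G1 X66.77 Y85.75
M5
G00 X0.00 Y0.00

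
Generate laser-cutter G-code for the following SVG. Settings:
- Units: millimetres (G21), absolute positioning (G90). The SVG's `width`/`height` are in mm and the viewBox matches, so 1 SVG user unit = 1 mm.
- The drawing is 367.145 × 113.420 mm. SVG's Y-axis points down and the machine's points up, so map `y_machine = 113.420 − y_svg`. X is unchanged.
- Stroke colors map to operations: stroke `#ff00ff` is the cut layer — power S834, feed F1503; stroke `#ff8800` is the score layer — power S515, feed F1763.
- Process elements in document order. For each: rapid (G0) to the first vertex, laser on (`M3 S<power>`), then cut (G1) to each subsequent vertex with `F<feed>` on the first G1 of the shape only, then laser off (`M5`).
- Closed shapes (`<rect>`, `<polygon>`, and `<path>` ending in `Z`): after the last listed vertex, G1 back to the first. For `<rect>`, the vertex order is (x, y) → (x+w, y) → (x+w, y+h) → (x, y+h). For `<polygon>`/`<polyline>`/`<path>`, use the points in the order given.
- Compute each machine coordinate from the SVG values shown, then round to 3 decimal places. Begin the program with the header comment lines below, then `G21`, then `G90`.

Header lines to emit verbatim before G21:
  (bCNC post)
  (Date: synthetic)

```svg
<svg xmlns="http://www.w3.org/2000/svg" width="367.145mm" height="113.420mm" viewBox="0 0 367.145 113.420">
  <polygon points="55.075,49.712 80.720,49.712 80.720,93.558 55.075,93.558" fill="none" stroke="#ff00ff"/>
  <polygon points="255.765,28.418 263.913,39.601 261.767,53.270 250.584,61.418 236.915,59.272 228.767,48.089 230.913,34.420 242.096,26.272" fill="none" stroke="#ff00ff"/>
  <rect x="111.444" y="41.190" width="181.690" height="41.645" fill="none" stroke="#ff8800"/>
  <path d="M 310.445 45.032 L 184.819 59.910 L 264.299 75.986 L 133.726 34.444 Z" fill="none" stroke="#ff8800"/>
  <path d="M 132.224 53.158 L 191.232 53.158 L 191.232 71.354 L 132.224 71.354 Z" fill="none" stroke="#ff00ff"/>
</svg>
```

(bCNC post)
(Date: synthetic)
G21
G90
G0 X55.075 Y63.708
M3 S834
G1 X80.720 Y63.708 F1503
G1 X80.720 Y19.862
G1 X55.075 Y19.862
G1 X55.075 Y63.708
M5
G0 X255.765 Y85.002
M3 S834
G1 X263.913 Y73.819 F1503
G1 X261.767 Y60.150
G1 X250.584 Y52.002
G1 X236.915 Y54.148
G1 X228.767 Y65.331
G1 X230.913 Y79.000
G1 X242.096 Y87.148
G1 X255.765 Y85.002
M5
G0 X111.444 Y72.230
M3 S515
G1 X293.134 Y72.230 F1763
G1 X293.134 Y30.585
G1 X111.444 Y30.585
G1 X111.444 Y72.230
M5
G0 X310.445 Y68.388
M3 S515
G1 X184.819 Y53.510 F1763
G1 X264.299 Y37.434
G1 X133.726 Y78.976
G1 X310.445 Y68.388
M5
G0 X132.224 Y60.262
M3 S834
G1 X191.232 Y60.262 F1503
G1 X191.232 Y42.066
G1 X132.224 Y42.066
G1 X132.224 Y60.262
M5

1 u = 1 mm; y_m = 113.420 − y.

[1] `<polygon>` rectangle, #ff00ff→cut S834 F1503: (55.075,63.708) → (80.720,63.708) → (80.720,19.862) → (55.075,19.862) → (55.075,63.708) (closed)

[2] `<polygon>` regular polygon, #ff00ff→cut S834 F1503: (255.765,85.002) → (263.913,73.819) → (261.767,60.150) → (250.584,52.002) → (236.915,54.148) → (228.767,65.331) → (230.913,79.000) → (242.096,87.148) → (255.765,85.002) (closed)

[3] `<rect>` rectangle, #ff8800→score S515 F1763: (111.444,72.230) → (293.134,72.230) → (293.134,30.585) → (111.444,30.585) → (111.444,72.230) (closed)

[4] `<path>` closed polygon, #ff8800→score S515 F1763: (310.445,68.388) → (184.819,53.510) → (264.299,37.434) → (133.726,78.976) → (310.445,68.388) (closed)

[5] `<path>` rectangle, #ff00ff→cut S834 F1503: (132.224,60.262) → (191.232,60.262) → (191.232,42.066) → (132.224,42.066) → (132.224,60.262) (closed)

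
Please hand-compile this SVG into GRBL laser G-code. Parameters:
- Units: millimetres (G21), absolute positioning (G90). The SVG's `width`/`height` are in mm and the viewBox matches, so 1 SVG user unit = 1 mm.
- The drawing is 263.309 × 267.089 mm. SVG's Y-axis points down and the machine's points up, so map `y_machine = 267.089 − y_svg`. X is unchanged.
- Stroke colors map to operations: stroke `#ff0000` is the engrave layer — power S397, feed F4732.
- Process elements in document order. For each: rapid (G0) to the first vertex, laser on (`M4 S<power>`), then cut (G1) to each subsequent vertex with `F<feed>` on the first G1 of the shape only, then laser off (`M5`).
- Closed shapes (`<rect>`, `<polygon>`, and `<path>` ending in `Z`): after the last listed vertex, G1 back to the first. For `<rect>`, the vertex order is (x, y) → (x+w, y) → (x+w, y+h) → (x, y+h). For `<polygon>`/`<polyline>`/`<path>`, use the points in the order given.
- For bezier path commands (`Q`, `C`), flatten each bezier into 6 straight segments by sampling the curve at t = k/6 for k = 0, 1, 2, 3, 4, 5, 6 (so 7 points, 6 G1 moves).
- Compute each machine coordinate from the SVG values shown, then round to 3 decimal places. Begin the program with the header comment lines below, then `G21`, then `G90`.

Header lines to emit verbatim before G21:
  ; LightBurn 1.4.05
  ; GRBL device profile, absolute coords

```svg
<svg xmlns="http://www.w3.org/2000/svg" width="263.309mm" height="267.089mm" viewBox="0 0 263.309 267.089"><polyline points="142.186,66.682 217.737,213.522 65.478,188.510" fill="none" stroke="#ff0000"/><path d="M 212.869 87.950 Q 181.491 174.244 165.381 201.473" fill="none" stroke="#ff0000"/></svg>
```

Since the viewBox matches the mm dimensions, user units are millimetres directly. The only transform is the Y-flip y_m = 267.089 − y_svg.

Shape 1 is a open polyline drawn with `<polyline>`. Its stroke #ff0000 means engrave at S397, F4732. After flipping Y the toolpath is (142.186,200.407) → (217.737,53.567) → (65.478,78.579).

Shape 2 is a quadratic bezier drawn with `<path>`. Its stroke #ff0000 means engrave at S397, F4732. After flipping Y the toolpath is (212.869,179.139) → (202.834,152.015) → (193.647,128.172) → (185.308,107.611) → (177.817,90.331) → (171.175,76.333) → (165.381,65.616).

; LightBurn 1.4.05
; GRBL device profile, absolute coords
G21
G90
G0 X142.186 Y200.407
M4 S397
G1 X217.737 Y53.567 F4732
G1 X65.478 Y78.579
M5
G0 X212.869 Y179.139
M4 S397
G1 X202.834 Y152.015 F4732
G1 X193.647 Y128.172
G1 X185.308 Y107.611
G1 X177.817 Y90.331
G1 X171.175 Y76.333
G1 X165.381 Y65.616
M5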